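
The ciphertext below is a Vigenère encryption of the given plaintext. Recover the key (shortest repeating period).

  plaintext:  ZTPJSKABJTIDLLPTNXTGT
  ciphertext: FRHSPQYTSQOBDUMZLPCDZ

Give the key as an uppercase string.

GYSJX

  i= 0: F-Z =  6 → G
  i= 1: R-T = 24 → Y
  i= 2: H-P = 18 → S
  i= 3: S-J =  9 → J
  i= 4: P-S = 23 → X
  i= 5: Q-K =  6 → G
  i= 6: Y-A = 24 → Y
  i= 7: T-B = 18 → S
  i= 8: S-J =  9 → J
  i= 9: Q-T = 23 → X
  i=10: O-I =  6 → G
  i=11: B-D = 24 → Y
  i=12: D-L = 18 → S
  i=13: U-L =  9 → J
  i=14: M-P = 23 → X
  i=15: Z-T =  6 → G
  i=16: L-N = 24 → Y
  i=17: P-X = 18 → S
  i=18: C-T =  9 → J
  i=19: D-G = 23 → X
  i=20: Z-T =  6 → G
  shifts repeat with period 5: GYSJX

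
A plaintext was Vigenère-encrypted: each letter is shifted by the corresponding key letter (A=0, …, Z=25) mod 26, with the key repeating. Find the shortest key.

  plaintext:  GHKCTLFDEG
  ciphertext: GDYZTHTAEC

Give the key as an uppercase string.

AWOX

  i= 0: G-G =  0 → A
  i= 1: D-H = 22 → W
  i= 2: Y-K = 14 → O
  i= 3: Z-C = 23 → X
  i= 4: T-T =  0 → A
  i= 5: H-L = 22 → W
  i= 6: T-F = 14 → O
  i= 7: A-D = 23 → X
  i= 8: E-E =  0 → A
  i= 9: C-G = 22 → W
  shifts repeat with period 4: AWOX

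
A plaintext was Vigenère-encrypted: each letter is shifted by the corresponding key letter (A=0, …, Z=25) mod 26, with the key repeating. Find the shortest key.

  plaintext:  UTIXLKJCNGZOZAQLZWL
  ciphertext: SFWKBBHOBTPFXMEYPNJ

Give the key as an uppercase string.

YMONQR

  i= 0: S-U = 24 → Y
  i= 1: F-T = 12 → M
  i= 2: W-I = 14 → O
  i= 3: K-X = 13 → N
  i= 4: B-L = 16 → Q
  i= 5: B-K = 17 → R
  i= 6: H-J = 24 → Y
  i= 7: O-C = 12 → M
  i= 8: B-N = 14 → O
  i= 9: T-G = 13 → N
  i=10: P-Z = 16 → Q
  i=11: F-O = 17 → R
  i=12: X-Z = 24 → Y
  i=13: M-A = 12 → M
  i=14: E-Q = 14 → O
  i=15: Y-L = 13 → N
  i=16: P-Z = 16 → Q
  i=17: N-W = 17 → R
  i=18: J-L = 24 → Y
  shifts repeat with period 6: YMONQR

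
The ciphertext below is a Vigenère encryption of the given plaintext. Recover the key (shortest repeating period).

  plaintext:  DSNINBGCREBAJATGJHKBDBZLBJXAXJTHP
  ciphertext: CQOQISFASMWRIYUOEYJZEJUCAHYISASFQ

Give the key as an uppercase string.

  i= 0: C-D = 25 → Z
  i= 1: Q-S = 24 → Y
  i= 2: O-N =  1 → B
  i= 3: Q-I =  8 → I
  i= 4: I-N = 21 → V
  i= 5: S-B = 17 → R
  i= 6: F-G = 25 → Z
  i= 7: A-C = 24 → Y
  i= 8: S-R =  1 → B
  i= 9: M-E =  8 → I
  i=10: W-B = 21 → V
  i=11: R-A = 17 → R
  i=12: I-J = 25 → Z
  i=13: Y-A = 24 → Y
  i=14: U-T =  1 → B
  i=15: O-G =  8 → I
  i=16: E-J = 21 → V
  i=17: Y-H = 17 → R
  i=18: J-K = 25 → Z
  i=19: Z-B = 24 → Y
  i=20: E-D =  1 → B
  i=21: J-B =  8 → I
  i=22: U-Z = 21 → V
  i=23: C-L = 17 → R
  i=24: A-B = 25 → Z
  i=25: H-J = 24 → Y
  i=26: Y-X =  1 → B
  i=27: I-A =  8 → I
  i=28: S-X = 21 → V
  i=29: A-J = 17 → R
  i=30: S-T = 25 → Z
  i=31: F-H = 24 → Y
  i=32: Q-P =  1 → B
  shifts repeat with period 6: ZYBIVR

ZYBIVR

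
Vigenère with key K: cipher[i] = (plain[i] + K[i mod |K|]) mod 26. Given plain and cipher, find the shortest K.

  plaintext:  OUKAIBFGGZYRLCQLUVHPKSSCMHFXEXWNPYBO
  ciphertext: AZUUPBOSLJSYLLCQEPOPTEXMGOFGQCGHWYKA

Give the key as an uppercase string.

MFKUHAJ

  i= 0: A-O = 12 → M
  i= 1: Z-U =  5 → F
  i= 2: U-K = 10 → K
  i= 3: U-A = 20 → U
  i= 4: P-I =  7 → H
  i= 5: B-B =  0 → A
  i= 6: O-F =  9 → J
  i= 7: S-G = 12 → M
  i= 8: L-G =  5 → F
  i= 9: J-Z = 10 → K
  i=10: S-Y = 20 → U
  i=11: Y-R =  7 → H
  i=12: L-L =  0 → A
  i=13: L-C =  9 → J
  i=14: C-Q = 12 → M
  i=15: Q-L =  5 → F
  i=16: E-U = 10 → K
  i=17: P-V = 20 → U
  i=18: O-H =  7 → H
  i=19: P-P =  0 → A
  i=20: T-K =  9 → J
  i=21: E-S = 12 → M
  i=22: X-S =  5 → F
  i=23: M-C = 10 → K
  i=24: G-M = 20 → U
  i=25: O-H =  7 → H
  i=26: F-F =  0 → A
  i=27: G-X =  9 → J
  i=28: Q-E = 12 → M
  i=29: C-X =  5 → F
  i=30: G-W = 10 → K
  i=31: H-N = 20 → U
  i=32: W-P =  7 → H
  i=33: Y-Y =  0 → A
  i=34: K-B =  9 → J
  i=35: A-O = 12 → M
  shifts repeat with period 7: MFKUHAJ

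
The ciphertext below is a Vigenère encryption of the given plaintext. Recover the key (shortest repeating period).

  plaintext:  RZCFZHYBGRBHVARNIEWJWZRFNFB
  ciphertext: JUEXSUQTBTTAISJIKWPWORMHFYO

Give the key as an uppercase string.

  i= 0: J-R = 18 → S
  i= 1: U-Z = 21 → V
  i= 2: E-C =  2 → C
  i= 3: X-F = 18 → S
  i= 4: S-Z = 19 → T
  i= 5: U-H = 13 → N
  i= 6: Q-Y = 18 → S
  i= 7: T-B = 18 → S
  i= 8: B-G = 21 → V
  i= 9: T-R =  2 → C
  i=10: T-B = 18 → S
  i=11: A-H = 19 → T
  i=12: I-V = 13 → N
  i=13: S-A = 18 → S
  i=14: J-R = 18 → S
  i=15: I-N = 21 → V
  i=16: K-I =  2 → C
  i=17: W-E = 18 → S
  i=18: P-W = 19 → T
  i=19: W-J = 13 → N
  i=20: O-W = 18 → S
  i=21: R-Z = 18 → S
  i=22: M-R = 21 → V
  i=23: H-F =  2 → C
  i=24: F-N = 18 → S
  i=25: Y-F = 19 → T
  i=26: O-B = 13 → N
  shifts repeat with period 7: SVCSTNS

SVCSTNS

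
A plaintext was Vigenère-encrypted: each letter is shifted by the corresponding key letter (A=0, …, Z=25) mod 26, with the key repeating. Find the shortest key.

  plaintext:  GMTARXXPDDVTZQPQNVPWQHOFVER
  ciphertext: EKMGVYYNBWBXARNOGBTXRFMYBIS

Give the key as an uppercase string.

  i= 0: E-G = 24 → Y
  i= 1: K-M = 24 → Y
  i= 2: M-T = 19 → T
  i= 3: G-A =  6 → G
  i= 4: V-R =  4 → E
  i= 5: Y-X =  1 → B
  i= 6: Y-X =  1 → B
  i= 7: N-P = 24 → Y
  i= 8: B-D = 24 → Y
  i= 9: W-D = 19 → T
  i=10: B-V =  6 → G
  i=11: X-T =  4 → E
  i=12: A-Z =  1 → B
  i=13: R-Q =  1 → B
  i=14: N-P = 24 → Y
  i=15: O-Q = 24 → Y
  i=16: G-N = 19 → T
  i=17: B-V =  6 → G
  i=18: T-P =  4 → E
  i=19: X-W =  1 → B
  i=20: R-Q =  1 → B
  i=21: F-H = 24 → Y
  i=22: M-O = 24 → Y
  i=23: Y-F = 19 → T
  i=24: B-V =  6 → G
  i=25: I-E =  4 → E
  i=26: S-R =  1 → B
  shifts repeat with period 7: YYTGEBB

YYTGEBB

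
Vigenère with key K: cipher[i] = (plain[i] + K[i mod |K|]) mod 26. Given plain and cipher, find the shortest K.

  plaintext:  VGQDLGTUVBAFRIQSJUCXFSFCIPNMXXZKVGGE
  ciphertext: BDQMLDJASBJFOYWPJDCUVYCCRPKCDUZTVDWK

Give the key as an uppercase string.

GXAJAXQ

  i= 0: B-V =  6 → G
  i= 1: D-G = 23 → X
  i= 2: Q-Q =  0 → A
  i= 3: M-D =  9 → J
  i= 4: L-L =  0 → A
  i= 5: D-G = 23 → X
  i= 6: J-T = 16 → Q
  i= 7: A-U =  6 → G
  i= 8: S-V = 23 → X
  i= 9: B-B =  0 → A
  i=10: J-A =  9 → J
  i=11: F-F =  0 → A
  i=12: O-R = 23 → X
  i=13: Y-I = 16 → Q
  i=14: W-Q =  6 → G
  i=15: P-S = 23 → X
  i=16: J-J =  0 → A
  i=17: D-U =  9 → J
  i=18: C-C =  0 → A
  i=19: U-X = 23 → X
  i=20: V-F = 16 → Q
  i=21: Y-S =  6 → G
  i=22: C-F = 23 → X
  i=23: C-C =  0 → A
  i=24: R-I =  9 → J
  i=25: P-P =  0 → A
  i=26: K-N = 23 → X
  i=27: C-M = 16 → Q
  i=28: D-X =  6 → G
  i=29: U-X = 23 → X
  i=30: Z-Z =  0 → A
  i=31: T-K =  9 → J
  i=32: V-V =  0 → A
  i=33: D-G = 23 → X
  i=34: W-G = 16 → Q
  i=35: K-E =  6 → G
  shifts repeat with period 7: GXAJAXQ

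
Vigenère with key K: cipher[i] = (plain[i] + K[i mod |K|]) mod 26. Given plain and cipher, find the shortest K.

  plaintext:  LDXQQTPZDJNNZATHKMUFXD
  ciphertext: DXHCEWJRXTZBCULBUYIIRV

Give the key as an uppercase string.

SUKMODU

  i= 0: D-L = 18 → S
  i= 1: X-D = 20 → U
  i= 2: H-X = 10 → K
  i= 3: C-Q = 12 → M
  i= 4: E-Q = 14 → O
  i= 5: W-T =  3 → D
  i= 6: J-P = 20 → U
  i= 7: R-Z = 18 → S
  i= 8: X-D = 20 → U
  i= 9: T-J = 10 → K
  i=10: Z-N = 12 → M
  i=11: B-N = 14 → O
  i=12: C-Z =  3 → D
  i=13: U-A = 20 → U
  i=14: L-T = 18 → S
  i=15: B-H = 20 → U
  i=16: U-K = 10 → K
  i=17: Y-M = 12 → M
  i=18: I-U = 14 → O
  i=19: I-F =  3 → D
  i=20: R-X = 20 → U
  i=21: V-D = 18 → S
  shifts repeat with period 7: SUKMODU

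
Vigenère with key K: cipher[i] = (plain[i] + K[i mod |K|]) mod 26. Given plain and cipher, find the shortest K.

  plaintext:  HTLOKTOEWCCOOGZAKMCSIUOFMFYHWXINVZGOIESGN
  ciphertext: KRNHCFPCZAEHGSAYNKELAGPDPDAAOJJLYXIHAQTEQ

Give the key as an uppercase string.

  i= 0: K-H =  3 → D
  i= 1: R-T = 24 → Y
  i= 2: N-L =  2 → C
  i= 3: H-O = 19 → T
  i= 4: C-K = 18 → S
  i= 5: F-T = 12 → M
  i= 6: P-O =  1 → B
  i= 7: C-E = 24 → Y
  i= 8: Z-W =  3 → D
  i= 9: A-C = 24 → Y
  i=10: E-C =  2 → C
  i=11: H-O = 19 → T
  i=12: G-O = 18 → S
  i=13: S-G = 12 → M
  i=14: A-Z =  1 → B
  i=15: Y-A = 24 → Y
  i=16: N-K =  3 → D
  i=17: K-M = 24 → Y
  i=18: E-C =  2 → C
  i=19: L-S = 19 → T
  i=20: A-I = 18 → S
  i=21: G-U = 12 → M
  i=22: P-O =  1 → B
  i=23: D-F = 24 → Y
  i=24: P-M =  3 → D
  i=25: D-F = 24 → Y
  i=26: A-Y =  2 → C
  i=27: A-H = 19 → T
  i=28: O-W = 18 → S
  i=29: J-X = 12 → M
  i=30: J-I =  1 → B
  i=31: L-N = 24 → Y
  i=32: Y-V =  3 → D
  i=33: X-Z = 24 → Y
  i=34: I-G =  2 → C
  i=35: H-O = 19 → T
  i=36: A-I = 18 → S
  i=37: Q-E = 12 → M
  i=38: T-S =  1 → B
  i=39: E-G = 24 → Y
  i=40: Q-N =  3 → D
  shifts repeat with period 8: DYCTSMBY

DYCTSMBY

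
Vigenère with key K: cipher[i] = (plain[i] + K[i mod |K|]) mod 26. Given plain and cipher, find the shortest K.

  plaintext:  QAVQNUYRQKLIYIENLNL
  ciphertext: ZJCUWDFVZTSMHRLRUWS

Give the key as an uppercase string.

  i= 0: Z-Q =  9 → J
  i= 1: J-A =  9 → J
  i= 2: C-V =  7 → H
  i= 3: U-Q =  4 → E
  i= 4: W-N =  9 → J
  i= 5: D-U =  9 → J
  i= 6: F-Y =  7 → H
  i= 7: V-R =  4 → E
  i= 8: Z-Q =  9 → J
  i= 9: T-K =  9 → J
  i=10: S-L =  7 → H
  i=11: M-I =  4 → E
  i=12: H-Y =  9 → J
  i=13: R-I =  9 → J
  i=14: L-E =  7 → H
  i=15: R-N =  4 → E
  i=16: U-L =  9 → J
  i=17: W-N =  9 → J
  i=18: S-L =  7 → H
  shifts repeat with period 4: JJHE

JJHE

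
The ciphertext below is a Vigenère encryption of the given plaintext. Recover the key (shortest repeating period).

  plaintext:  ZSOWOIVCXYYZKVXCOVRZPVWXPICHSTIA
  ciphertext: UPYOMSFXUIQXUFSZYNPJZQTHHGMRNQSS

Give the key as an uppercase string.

  i= 0: U-Z = 21 → V
  i= 1: P-S = 23 → X
  i= 2: Y-O = 10 → K
  i= 3: O-W = 18 → S
  i= 4: M-O = 24 → Y
  i= 5: S-I = 10 → K
  i= 6: F-V = 10 → K
  i= 7: X-C = 21 → V
  i= 8: U-X = 23 → X
  i= 9: I-Y = 10 → K
  i=10: Q-Y = 18 → S
  i=11: X-Z = 24 → Y
  i=12: U-K = 10 → K
  i=13: F-V = 10 → K
  i=14: S-X = 21 → V
  i=15: Z-C = 23 → X
  i=16: Y-O = 10 → K
  i=17: N-V = 18 → S
  i=18: P-R = 24 → Y
  i=19: J-Z = 10 → K
  i=20: Z-P = 10 → K
  i=21: Q-V = 21 → V
  i=22: T-W = 23 → X
  i=23: H-X = 10 → K
  i=24: H-P = 18 → S
  i=25: G-I = 24 → Y
  i=26: M-C = 10 → K
  i=27: R-H = 10 → K
  i=28: N-S = 21 → V
  i=29: Q-T = 23 → X
  i=30: S-I = 10 → K
  i=31: S-A = 18 → S
  shifts repeat with period 7: VXKSYKK

VXKSYKK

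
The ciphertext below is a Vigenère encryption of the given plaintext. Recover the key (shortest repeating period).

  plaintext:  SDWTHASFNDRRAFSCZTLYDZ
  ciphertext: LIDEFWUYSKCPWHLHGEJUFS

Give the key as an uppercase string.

  i= 0: L-S = 19 → T
  i= 1: I-D =  5 → F
  i= 2: D-W =  7 → H
  i= 3: E-T = 11 → L
  i= 4: F-H = 24 → Y
  i= 5: W-A = 22 → W
  i= 6: U-S =  2 → C
  i= 7: Y-F = 19 → T
  i= 8: S-N =  5 → F
  i= 9: K-D =  7 → H
  i=10: C-R = 11 → L
  i=11: P-R = 24 → Y
  i=12: W-A = 22 → W
  i=13: H-F =  2 → C
  i=14: L-S = 19 → T
  i=15: H-C =  5 → F
  i=16: G-Z =  7 → H
  i=17: E-T = 11 → L
  i=18: J-L = 24 → Y
  i=19: U-Y = 22 → W
  i=20: F-D =  2 → C
  i=21: S-Z = 19 → T
  shifts repeat with period 7: TFHLYWC

TFHLYWC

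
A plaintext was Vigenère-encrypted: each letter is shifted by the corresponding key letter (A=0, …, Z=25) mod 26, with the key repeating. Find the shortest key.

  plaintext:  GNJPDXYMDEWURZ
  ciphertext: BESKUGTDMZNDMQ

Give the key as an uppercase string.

  i= 0: B-G = 21 → V
  i= 1: E-N = 17 → R
  i= 2: S-J =  9 → J
  i= 3: K-P = 21 → V
  i= 4: U-D = 17 → R
  i= 5: G-X =  9 → J
  i= 6: T-Y = 21 → V
  i= 7: D-M = 17 → R
  i= 8: M-D =  9 → J
  i= 9: Z-E = 21 → V
  i=10: N-W = 17 → R
  i=11: D-U =  9 → J
  i=12: M-R = 21 → V
  i=13: Q-Z = 17 → R
  shifts repeat with period 3: VRJ

VRJ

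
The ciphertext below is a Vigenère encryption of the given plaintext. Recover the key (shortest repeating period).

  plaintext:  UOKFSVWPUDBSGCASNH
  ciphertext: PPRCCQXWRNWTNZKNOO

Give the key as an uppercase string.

  i= 0: P-U = 21 → V
  i= 1: P-O =  1 → B
  i= 2: R-K =  7 → H
  i= 3: C-F = 23 → X
  i= 4: C-S = 10 → K
  i= 5: Q-V = 21 → V
  i= 6: X-W =  1 → B
  i= 7: W-P =  7 → H
  i= 8: R-U = 23 → X
  i= 9: N-D = 10 → K
  i=10: W-B = 21 → V
  i=11: T-S =  1 → B
  i=12: N-G =  7 → H
  i=13: Z-C = 23 → X
  i=14: K-A = 10 → K
  i=15: N-S = 21 → V
  i=16: O-N =  1 → B
  i=17: O-H =  7 → H
  shifts repeat with period 5: VBHXK

VBHXK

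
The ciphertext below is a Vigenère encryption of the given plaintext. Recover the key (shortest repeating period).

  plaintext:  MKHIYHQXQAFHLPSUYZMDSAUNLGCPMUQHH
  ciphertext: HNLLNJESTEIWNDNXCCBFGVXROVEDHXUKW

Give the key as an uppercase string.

  i= 0: H-M = 21 → V
  i= 1: N-K =  3 → D
  i= 2: L-H =  4 → E
  i= 3: L-I =  3 → D
  i= 4: N-Y = 15 → P
  i= 5: J-H =  2 → C
  i= 6: E-Q = 14 → O
  i= 7: S-X = 21 → V
  i= 8: T-Q =  3 → D
  i= 9: E-A =  4 → E
  i=10: I-F =  3 → D
  i=11: W-H = 15 → P
  i=12: N-L =  2 → C
  i=13: D-P = 14 → O
  i=14: N-S = 21 → V
  i=15: X-U =  3 → D
  i=16: C-Y =  4 → E
  i=17: C-Z =  3 → D
  i=18: B-M = 15 → P
  i=19: F-D =  2 → C
  i=20: G-S = 14 → O
  i=21: V-A = 21 → V
  i=22: X-U =  3 → D
  i=23: R-N =  4 → E
  i=24: O-L =  3 → D
  i=25: V-G = 15 → P
  i=26: E-C =  2 → C
  i=27: D-P = 14 → O
  i=28: H-M = 21 → V
  i=29: X-U =  3 → D
  i=30: U-Q =  4 → E
  i=31: K-H =  3 → D
  i=32: W-H = 15 → P
  shifts repeat with period 7: VDEDPCO

VDEDPCO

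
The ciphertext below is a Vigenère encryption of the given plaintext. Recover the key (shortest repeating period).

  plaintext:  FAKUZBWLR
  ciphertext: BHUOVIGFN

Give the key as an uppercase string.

WHKU

  i= 0: B-F = 22 → W
  i= 1: H-A =  7 → H
  i= 2: U-K = 10 → K
  i= 3: O-U = 20 → U
  i= 4: V-Z = 22 → W
  i= 5: I-B =  7 → H
  i= 6: G-W = 10 → K
  i= 7: F-L = 20 → U
  i= 8: N-R = 22 → W
  shifts repeat with period 4: WHKU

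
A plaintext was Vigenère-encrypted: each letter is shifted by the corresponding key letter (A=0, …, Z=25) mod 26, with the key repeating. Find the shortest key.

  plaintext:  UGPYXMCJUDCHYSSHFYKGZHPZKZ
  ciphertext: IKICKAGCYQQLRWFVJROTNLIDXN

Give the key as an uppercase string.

OETEN

  i= 0: I-U = 14 → O
  i= 1: K-G =  4 → E
  i= 2: I-P = 19 → T
  i= 3: C-Y =  4 → E
  i= 4: K-X = 13 → N
  i= 5: A-M = 14 → O
  i= 6: G-C =  4 → E
  i= 7: C-J = 19 → T
  i= 8: Y-U =  4 → E
  i= 9: Q-D = 13 → N
  i=10: Q-C = 14 → O
  i=11: L-H =  4 → E
  i=12: R-Y = 19 → T
  i=13: W-S =  4 → E
  i=14: F-S = 13 → N
  i=15: V-H = 14 → O
  i=16: J-F =  4 → E
  i=17: R-Y = 19 → T
  i=18: O-K =  4 → E
  i=19: T-G = 13 → N
  i=20: N-Z = 14 → O
  i=21: L-H =  4 → E
  i=22: I-P = 19 → T
  i=23: D-Z =  4 → E
  i=24: X-K = 13 → N
  i=25: N-Z = 14 → O
  shifts repeat with period 5: OETEN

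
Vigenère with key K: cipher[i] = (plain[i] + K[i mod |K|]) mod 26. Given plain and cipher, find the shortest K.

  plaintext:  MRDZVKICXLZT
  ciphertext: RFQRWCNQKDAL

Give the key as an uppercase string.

  i= 0: R-M =  5 → F
  i= 1: F-R = 14 → O
  i= 2: Q-D = 13 → N
  i= 3: R-Z = 18 → S
  i= 4: W-V =  1 → B
  i= 5: C-K = 18 → S
  i= 6: N-I =  5 → F
  i= 7: Q-C = 14 → O
  i= 8: K-X = 13 → N
  i= 9: D-L = 18 → S
  i=10: A-Z =  1 → B
  i=11: L-T = 18 → S
  shifts repeat with period 6: FONSBS

FONSBS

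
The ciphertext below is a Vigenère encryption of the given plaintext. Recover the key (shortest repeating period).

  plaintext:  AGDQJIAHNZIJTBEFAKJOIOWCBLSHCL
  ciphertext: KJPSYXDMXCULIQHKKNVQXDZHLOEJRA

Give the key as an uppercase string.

  i= 0: K-A = 10 → K
  i= 1: J-G =  3 → D
  i= 2: P-D = 12 → M
  i= 3: S-Q =  2 → C
  i= 4: Y-J = 15 → P
  i= 5: X-I = 15 → P
  i= 6: D-A =  3 → D
  i= 7: M-H =  5 → F
  i= 8: X-N = 10 → K
  i= 9: C-Z =  3 → D
  i=10: U-I = 12 → M
  i=11: L-J =  2 → C
  i=12: I-T = 15 → P
  i=13: Q-B = 15 → P
  i=14: H-E =  3 → D
  i=15: K-F =  5 → F
  i=16: K-A = 10 → K
  i=17: N-K =  3 → D
  i=18: V-J = 12 → M
  i=19: Q-O =  2 → C
  i=20: X-I = 15 → P
  i=21: D-O = 15 → P
  i=22: Z-W =  3 → D
  i=23: H-C =  5 → F
  i=24: L-B = 10 → K
  i=25: O-L =  3 → D
  i=26: E-S = 12 → M
  i=27: J-H =  2 → C
  i=28: R-C = 15 → P
  i=29: A-L = 15 → P
  shifts repeat with period 8: KDMCPPDF

KDMCPPDF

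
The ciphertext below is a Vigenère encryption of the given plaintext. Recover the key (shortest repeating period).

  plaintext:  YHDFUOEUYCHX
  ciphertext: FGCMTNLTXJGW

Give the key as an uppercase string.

  i= 0: F-Y =  7 → H
  i= 1: G-H = 25 → Z
  i= 2: C-D = 25 → Z
  i= 3: M-F =  7 → H
  i= 4: T-U = 25 → Z
  i= 5: N-O = 25 → Z
  i= 6: L-E =  7 → H
  i= 7: T-U = 25 → Z
  i= 8: X-Y = 25 → Z
  i= 9: J-C =  7 → H
  i=10: G-H = 25 → Z
  i=11: W-X = 25 → Z
  shifts repeat with period 3: HZZ

HZZ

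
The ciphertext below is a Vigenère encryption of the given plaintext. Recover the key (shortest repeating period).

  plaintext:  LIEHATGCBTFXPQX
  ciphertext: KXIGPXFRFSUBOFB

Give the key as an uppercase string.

  i= 0: K-L = 25 → Z
  i= 1: X-I = 15 → P
  i= 2: I-E =  4 → E
  i= 3: G-H = 25 → Z
  i= 4: P-A = 15 → P
  i= 5: X-T =  4 → E
  i= 6: F-G = 25 → Z
  i= 7: R-C = 15 → P
  i= 8: F-B =  4 → E
  i= 9: S-T = 25 → Z
  i=10: U-F = 15 → P
  i=11: B-X =  4 → E
  i=12: O-P = 25 → Z
  i=13: F-Q = 15 → P
  i=14: B-X =  4 → E
  shifts repeat with period 3: ZPE

ZPE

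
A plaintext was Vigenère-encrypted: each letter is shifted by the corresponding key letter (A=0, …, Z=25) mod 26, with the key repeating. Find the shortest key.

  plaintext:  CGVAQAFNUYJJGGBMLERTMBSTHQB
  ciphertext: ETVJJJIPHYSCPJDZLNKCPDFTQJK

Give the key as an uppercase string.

  i= 0: E-C =  2 → C
  i= 1: T-G = 13 → N
  i= 2: V-V =  0 → A
  i= 3: J-A =  9 → J
  i= 4: J-Q = 19 → T
  i= 5: J-A =  9 → J
  i= 6: I-F =  3 → D
  i= 7: P-N =  2 → C
  i= 8: H-U = 13 → N
  i= 9: Y-Y =  0 → A
  i=10: S-J =  9 → J
  i=11: C-J = 19 → T
  i=12: P-G =  9 → J
  i=13: J-G =  3 → D
  i=14: D-B =  2 → C
  i=15: Z-M = 13 → N
  i=16: L-L =  0 → A
  i=17: N-E =  9 → J
  i=18: K-R = 19 → T
  i=19: C-T =  9 → J
  i=20: P-M =  3 → D
  i=21: D-B =  2 → C
  i=22: F-S = 13 → N
  i=23: T-T =  0 → A
  i=24: Q-H =  9 → J
  i=25: J-Q = 19 → T
  i=26: K-B =  9 → J
  shifts repeat with period 7: CNAJTJD

CNAJTJD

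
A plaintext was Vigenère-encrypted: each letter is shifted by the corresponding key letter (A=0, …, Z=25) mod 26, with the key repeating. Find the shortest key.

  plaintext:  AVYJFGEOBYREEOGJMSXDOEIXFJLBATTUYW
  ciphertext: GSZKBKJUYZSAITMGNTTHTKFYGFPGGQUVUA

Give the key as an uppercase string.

GXBBWEF

  i= 0: G-A =  6 → G
  i= 1: S-V = 23 → X
  i= 2: Z-Y =  1 → B
  i= 3: K-J =  1 → B
  i= 4: B-F = 22 → W
  i= 5: K-G =  4 → E
  i= 6: J-E =  5 → F
  i= 7: U-O =  6 → G
  i= 8: Y-B = 23 → X
  i= 9: Z-Y =  1 → B
  i=10: S-R =  1 → B
  i=11: A-E = 22 → W
  i=12: I-E =  4 → E
  i=13: T-O =  5 → F
  i=14: M-G =  6 → G
  i=15: G-J = 23 → X
  i=16: N-M =  1 → B
  i=17: T-S =  1 → B
  i=18: T-X = 22 → W
  i=19: H-D =  4 → E
  i=20: T-O =  5 → F
  i=21: K-E =  6 → G
  i=22: F-I = 23 → X
  i=23: Y-X =  1 → B
  i=24: G-F =  1 → B
  i=25: F-J = 22 → W
  i=26: P-L =  4 → E
  i=27: G-B =  5 → F
  i=28: G-A =  6 → G
  i=29: Q-T = 23 → X
  i=30: U-T =  1 → B
  i=31: V-U =  1 → B
  i=32: U-Y = 22 → W
  i=33: A-W =  4 → E
  shifts repeat with period 7: GXBBWEF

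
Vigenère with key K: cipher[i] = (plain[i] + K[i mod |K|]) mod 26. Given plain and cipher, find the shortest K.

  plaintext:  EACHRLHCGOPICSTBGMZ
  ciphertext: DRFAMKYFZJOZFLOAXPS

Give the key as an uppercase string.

  i= 0: D-E = 25 → Z
  i= 1: R-A = 17 → R
  i= 2: F-C =  3 → D
  i= 3: A-H = 19 → T
  i= 4: M-R = 21 → V
  i= 5: K-L = 25 → Z
  i= 6: Y-H = 17 → R
  i= 7: F-C =  3 → D
  i= 8: Z-G = 19 → T
  i= 9: J-O = 21 → V
  i=10: O-P = 25 → Z
  i=11: Z-I = 17 → R
  i=12: F-C =  3 → D
  i=13: L-S = 19 → T
  i=14: O-T = 21 → V
  i=15: A-B = 25 → Z
  i=16: X-G = 17 → R
  i=17: P-M =  3 → D
  i=18: S-Z = 19 → T
  shifts repeat with period 5: ZRDTV

ZRDTV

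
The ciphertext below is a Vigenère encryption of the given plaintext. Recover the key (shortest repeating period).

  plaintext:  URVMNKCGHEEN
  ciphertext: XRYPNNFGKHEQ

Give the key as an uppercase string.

  i= 0: X-U =  3 → D
  i= 1: R-R =  0 → A
  i= 2: Y-V =  3 → D
  i= 3: P-M =  3 → D
  i= 4: N-N =  0 → A
  i= 5: N-K =  3 → D
  i= 6: F-C =  3 → D
  i= 7: G-G =  0 → A
  i= 8: K-H =  3 → D
  i= 9: H-E =  3 → D
  i=10: E-E =  0 → A
  i=11: Q-N =  3 → D
  shifts repeat with period 3: DAD

DAD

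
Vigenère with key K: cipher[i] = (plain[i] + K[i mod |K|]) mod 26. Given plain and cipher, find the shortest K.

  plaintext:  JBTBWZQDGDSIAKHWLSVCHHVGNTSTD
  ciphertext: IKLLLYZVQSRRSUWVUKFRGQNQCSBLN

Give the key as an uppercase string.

  i= 0: I-J = 25 → Z
  i= 1: K-B =  9 → J
  i= 2: L-T = 18 → S
  i= 3: L-B = 10 → K
  i= 4: L-W = 15 → P
  i= 5: Y-Z = 25 → Z
  i= 6: Z-Q =  9 → J
  i= 7: V-D = 18 → S
  i= 8: Q-G = 10 → K
  i= 9: S-D = 15 → P
  i=10: R-S = 25 → Z
  i=11: R-I =  9 → J
  i=12: S-A = 18 → S
  i=13: U-K = 10 → K
  i=14: W-H = 15 → P
  i=15: V-W = 25 → Z
  i=16: U-L =  9 → J
  i=17: K-S = 18 → S
  i=18: F-V = 10 → K
  i=19: R-C = 15 → P
  i=20: G-H = 25 → Z
  i=21: Q-H =  9 → J
  i=22: N-V = 18 → S
  i=23: Q-G = 10 → K
  i=24: C-N = 15 → P
  i=25: S-T = 25 → Z
  i=26: B-S =  9 → J
  i=27: L-T = 18 → S
  i=28: N-D = 10 → K
  shifts repeat with period 5: ZJSKP

ZJSKP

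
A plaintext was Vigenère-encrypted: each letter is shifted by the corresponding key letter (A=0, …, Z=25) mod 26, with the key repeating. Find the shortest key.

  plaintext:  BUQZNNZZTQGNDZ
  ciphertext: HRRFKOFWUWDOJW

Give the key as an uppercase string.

  i= 0: H-B =  6 → G
  i= 1: R-U = 23 → X
  i= 2: R-Q =  1 → B
  i= 3: F-Z =  6 → G
  i= 4: K-N = 23 → X
  i= 5: O-N =  1 → B
  i= 6: F-Z =  6 → G
  i= 7: W-Z = 23 → X
  i= 8: U-T =  1 → B
  i= 9: W-Q =  6 → G
  i=10: D-G = 23 → X
  i=11: O-N =  1 → B
  i=12: J-D =  6 → G
  i=13: W-Z = 23 → X
  shifts repeat with period 3: GXB

GXB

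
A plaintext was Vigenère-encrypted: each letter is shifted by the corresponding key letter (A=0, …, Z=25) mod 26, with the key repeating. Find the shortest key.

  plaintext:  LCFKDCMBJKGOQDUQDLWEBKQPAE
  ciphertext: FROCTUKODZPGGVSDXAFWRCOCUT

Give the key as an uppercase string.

UPJSQSYN

  i= 0: F-L = 20 → U
  i= 1: R-C = 15 → P
  i= 2: O-F =  9 → J
  i= 3: C-K = 18 → S
  i= 4: T-D = 16 → Q
  i= 5: U-C = 18 → S
  i= 6: K-M = 24 → Y
  i= 7: O-B = 13 → N
  i= 8: D-J = 20 → U
  i= 9: Z-K = 15 → P
  i=10: P-G =  9 → J
  i=11: G-O = 18 → S
  i=12: G-Q = 16 → Q
  i=13: V-D = 18 → S
  i=14: S-U = 24 → Y
  i=15: D-Q = 13 → N
  i=16: X-D = 20 → U
  i=17: A-L = 15 → P
  i=18: F-W =  9 → J
  i=19: W-E = 18 → S
  i=20: R-B = 16 → Q
  i=21: C-K = 18 → S
  i=22: O-Q = 24 → Y
  i=23: C-P = 13 → N
  i=24: U-A = 20 → U
  i=25: T-E = 15 → P
  shifts repeat with period 8: UPJSQSYN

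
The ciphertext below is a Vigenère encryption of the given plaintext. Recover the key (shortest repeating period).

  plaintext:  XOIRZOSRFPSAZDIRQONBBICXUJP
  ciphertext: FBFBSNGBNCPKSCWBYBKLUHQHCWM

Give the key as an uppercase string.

INXKTZOK

  i= 0: F-X =  8 → I
  i= 1: B-O = 13 → N
  i= 2: F-I = 23 → X
  i= 3: B-R = 10 → K
  i= 4: S-Z = 19 → T
  i= 5: N-O = 25 → Z
  i= 6: G-S = 14 → O
  i= 7: B-R = 10 → K
  i= 8: N-F =  8 → I
  i= 9: C-P = 13 → N
  i=10: P-S = 23 → X
  i=11: K-A = 10 → K
  i=12: S-Z = 19 → T
  i=13: C-D = 25 → Z
  i=14: W-I = 14 → O
  i=15: B-R = 10 → K
  i=16: Y-Q =  8 → I
  i=17: B-O = 13 → N
  i=18: K-N = 23 → X
  i=19: L-B = 10 → K
  i=20: U-B = 19 → T
  i=21: H-I = 25 → Z
  i=22: Q-C = 14 → O
  i=23: H-X = 10 → K
  i=24: C-U =  8 → I
  i=25: W-J = 13 → N
  i=26: M-P = 23 → X
  shifts repeat with period 8: INXKTZOK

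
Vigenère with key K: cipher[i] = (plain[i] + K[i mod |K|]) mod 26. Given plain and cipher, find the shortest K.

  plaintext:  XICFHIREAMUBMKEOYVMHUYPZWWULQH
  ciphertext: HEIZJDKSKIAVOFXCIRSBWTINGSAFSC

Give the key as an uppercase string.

  i= 0: H-X = 10 → K
  i= 1: E-I = 22 → W
  i= 2: I-C =  6 → G
  i= 3: Z-F = 20 → U
  i= 4: J-H =  2 → C
  i= 5: D-I = 21 → V
  i= 6: K-R = 19 → T
  i= 7: S-E = 14 → O
  i= 8: K-A = 10 → K
  i= 9: I-M = 22 → W
  i=10: A-U =  6 → G
  i=11: V-B = 20 → U
  i=12: O-M =  2 → C
  i=13: F-K = 21 → V
  i=14: X-E = 19 → T
  i=15: C-O = 14 → O
  i=16: I-Y = 10 → K
  i=17: R-V = 22 → W
  i=18: S-M =  6 → G
  i=19: B-H = 20 → U
  i=20: W-U =  2 → C
  i=21: T-Y = 21 → V
  i=22: I-P = 19 → T
  i=23: N-Z = 14 → O
  i=24: G-W = 10 → K
  i=25: S-W = 22 → W
  i=26: A-U =  6 → G
  i=27: F-L = 20 → U
  i=28: S-Q =  2 → C
  i=29: C-H = 21 → V
  shifts repeat with period 8: KWGUCVTO

KWGUCVTO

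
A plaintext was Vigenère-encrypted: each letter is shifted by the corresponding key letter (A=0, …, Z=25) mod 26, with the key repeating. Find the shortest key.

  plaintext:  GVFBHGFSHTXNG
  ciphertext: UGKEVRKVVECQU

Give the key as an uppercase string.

OLFD

  i= 0: U-G = 14 → O
  i= 1: G-V = 11 → L
  i= 2: K-F =  5 → F
  i= 3: E-B =  3 → D
  i= 4: V-H = 14 → O
  i= 5: R-G = 11 → L
  i= 6: K-F =  5 → F
  i= 7: V-S =  3 → D
  i= 8: V-H = 14 → O
  i= 9: E-T = 11 → L
  i=10: C-X =  5 → F
  i=11: Q-N =  3 → D
  i=12: U-G = 14 → O
  shifts repeat with period 4: OLFD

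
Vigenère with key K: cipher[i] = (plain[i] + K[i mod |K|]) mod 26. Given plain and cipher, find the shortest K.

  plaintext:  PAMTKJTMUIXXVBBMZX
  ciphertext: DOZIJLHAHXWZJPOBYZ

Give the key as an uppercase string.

  i= 0: D-P = 14 → O
  i= 1: O-A = 14 → O
  i= 2: Z-M = 13 → N
  i= 3: I-T = 15 → P
  i= 4: J-K = 25 → Z
  i= 5: L-J =  2 → C
  i= 6: H-T = 14 → O
  i= 7: A-M = 14 → O
  i= 8: H-U = 13 → N
  i= 9: X-I = 15 → P
  i=10: W-X = 25 → Z
  i=11: Z-X =  2 → C
  i=12: J-V = 14 → O
  i=13: P-B = 14 → O
  i=14: O-B = 13 → N
  i=15: B-M = 15 → P
  i=16: Y-Z = 25 → Z
  i=17: Z-X =  2 → C
  shifts repeat with period 6: OONPZC

OONPZC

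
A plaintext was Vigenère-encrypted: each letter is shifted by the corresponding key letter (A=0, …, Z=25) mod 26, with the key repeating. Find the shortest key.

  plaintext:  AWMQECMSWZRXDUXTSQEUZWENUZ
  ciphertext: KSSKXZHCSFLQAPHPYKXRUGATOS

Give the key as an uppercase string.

KWGUTXV

  i= 0: K-A = 10 → K
  i= 1: S-W = 22 → W
  i= 2: S-M =  6 → G
  i= 3: K-Q = 20 → U
  i= 4: X-E = 19 → T
  i= 5: Z-C = 23 → X
  i= 6: H-M = 21 → V
  i= 7: C-S = 10 → K
  i= 8: S-W = 22 → W
  i= 9: F-Z =  6 → G
  i=10: L-R = 20 → U
  i=11: Q-X = 19 → T
  i=12: A-D = 23 → X
  i=13: P-U = 21 → V
  i=14: H-X = 10 → K
  i=15: P-T = 22 → W
  i=16: Y-S =  6 → G
  i=17: K-Q = 20 → U
  i=18: X-E = 19 → T
  i=19: R-U = 23 → X
  i=20: U-Z = 21 → V
  i=21: G-W = 10 → K
  i=22: A-E = 22 → W
  i=23: T-N =  6 → G
  i=24: O-U = 20 → U
  i=25: S-Z = 19 → T
  shifts repeat with period 7: KWGUTXV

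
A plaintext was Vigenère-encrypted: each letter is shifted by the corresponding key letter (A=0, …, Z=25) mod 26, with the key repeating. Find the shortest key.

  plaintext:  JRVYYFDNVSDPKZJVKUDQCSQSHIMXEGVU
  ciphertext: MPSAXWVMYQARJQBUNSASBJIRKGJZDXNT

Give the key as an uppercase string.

  i= 0: M-J =  3 → D
  i= 1: P-R = 24 → Y
  i= 2: S-V = 23 → X
  i= 3: A-Y =  2 → C
  i= 4: X-Y = 25 → Z
  i= 5: W-F = 17 → R
  i= 6: V-D = 18 → S
  i= 7: M-N = 25 → Z
  i= 8: Y-V =  3 → D
  i= 9: Q-S = 24 → Y
  i=10: A-D = 23 → X
  i=11: R-P =  2 → C
  i=12: J-K = 25 → Z
  i=13: Q-Z = 17 → R
  i=14: B-J = 18 → S
  i=15: U-V = 25 → Z
  i=16: N-K =  3 → D
  i=17: S-U = 24 → Y
  i=18: A-D = 23 → X
  i=19: S-Q =  2 → C
  i=20: B-C = 25 → Z
  i=21: J-S = 17 → R
  i=22: I-Q = 18 → S
  i=23: R-S = 25 → Z
  i=24: K-H =  3 → D
  i=25: G-I = 24 → Y
  i=26: J-M = 23 → X
  i=27: Z-X =  2 → C
  i=28: D-E = 25 → Z
  i=29: X-G = 17 → R
  i=30: N-V = 18 → S
  i=31: T-U = 25 → Z
  shifts repeat with period 8: DYXCZRSZ

DYXCZRSZ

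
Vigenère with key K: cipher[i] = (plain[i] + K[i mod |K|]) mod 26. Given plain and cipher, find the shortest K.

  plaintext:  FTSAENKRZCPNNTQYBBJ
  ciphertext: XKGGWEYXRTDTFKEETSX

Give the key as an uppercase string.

SROG

  i= 0: X-F = 18 → S
  i= 1: K-T = 17 → R
  i= 2: G-S = 14 → O
  i= 3: G-A =  6 → G
  i= 4: W-E = 18 → S
  i= 5: E-N = 17 → R
  i= 6: Y-K = 14 → O
  i= 7: X-R =  6 → G
  i= 8: R-Z = 18 → S
  i= 9: T-C = 17 → R
  i=10: D-P = 14 → O
  i=11: T-N =  6 → G
  i=12: F-N = 18 → S
  i=13: K-T = 17 → R
  i=14: E-Q = 14 → O
  i=15: E-Y =  6 → G
  i=16: T-B = 18 → S
  i=17: S-B = 17 → R
  i=18: X-J = 14 → O
  shifts repeat with period 4: SROG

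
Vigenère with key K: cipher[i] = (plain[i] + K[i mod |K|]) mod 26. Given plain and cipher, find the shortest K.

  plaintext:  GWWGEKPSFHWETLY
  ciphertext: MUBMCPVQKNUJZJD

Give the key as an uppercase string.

GYF

  i= 0: M-G =  6 → G
  i= 1: U-W = 24 → Y
  i= 2: B-W =  5 → F
  i= 3: M-G =  6 → G
  i= 4: C-E = 24 → Y
  i= 5: P-K =  5 → F
  i= 6: V-P =  6 → G
  i= 7: Q-S = 24 → Y
  i= 8: K-F =  5 → F
  i= 9: N-H =  6 → G
  i=10: U-W = 24 → Y
  i=11: J-E =  5 → F
  i=12: Z-T =  6 → G
  i=13: J-L = 24 → Y
  i=14: D-Y =  5 → F
  shifts repeat with period 3: GYF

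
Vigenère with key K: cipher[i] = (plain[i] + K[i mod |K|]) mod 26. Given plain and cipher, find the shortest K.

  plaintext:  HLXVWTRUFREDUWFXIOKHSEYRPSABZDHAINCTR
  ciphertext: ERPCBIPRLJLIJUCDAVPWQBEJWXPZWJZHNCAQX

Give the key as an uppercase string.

XGSHFPY

  i= 0: E-H = 23 → X
  i= 1: R-L =  6 → G
  i= 2: P-X = 18 → S
  i= 3: C-V =  7 → H
  i= 4: B-W =  5 → F
  i= 5: I-T = 15 → P
  i= 6: P-R = 24 → Y
  i= 7: R-U = 23 → X
  i= 8: L-F =  6 → G
  i= 9: J-R = 18 → S
  i=10: L-E =  7 → H
  i=11: I-D =  5 → F
  i=12: J-U = 15 → P
  i=13: U-W = 24 → Y
  i=14: C-F = 23 → X
  i=15: D-X =  6 → G
  i=16: A-I = 18 → S
  i=17: V-O =  7 → H
  i=18: P-K =  5 → F
  i=19: W-H = 15 → P
  i=20: Q-S = 24 → Y
  i=21: B-E = 23 → X
  i=22: E-Y =  6 → G
  i=23: J-R = 18 → S
  i=24: W-P =  7 → H
  i=25: X-S =  5 → F
  i=26: P-A = 15 → P
  i=27: Z-B = 24 → Y
  i=28: W-Z = 23 → X
  i=29: J-D =  6 → G
  i=30: Z-H = 18 → S
  i=31: H-A =  7 → H
  i=32: N-I =  5 → F
  i=33: C-N = 15 → P
  i=34: A-C = 24 → Y
  i=35: Q-T = 23 → X
  i=36: X-R =  6 → G
  shifts repeat with period 7: XGSHFPY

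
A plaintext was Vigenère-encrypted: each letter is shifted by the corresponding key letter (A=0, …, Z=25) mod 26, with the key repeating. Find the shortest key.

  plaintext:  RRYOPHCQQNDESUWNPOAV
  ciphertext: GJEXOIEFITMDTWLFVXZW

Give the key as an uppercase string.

  i= 0: G-R = 15 → P
  i= 1: J-R = 18 → S
  i= 2: E-Y =  6 → G
  i= 3: X-O =  9 → J
  i= 4: O-P = 25 → Z
  i= 5: I-H =  1 → B
  i= 6: E-C =  2 → C
  i= 7: F-Q = 15 → P
  i= 8: I-Q = 18 → S
  i= 9: T-N =  6 → G
  i=10: M-D =  9 → J
  i=11: D-E = 25 → Z
  i=12: T-S =  1 → B
  i=13: W-U =  2 → C
  i=14: L-W = 15 → P
  i=15: F-N = 18 → S
  i=16: V-P =  6 → G
  i=17: X-O =  9 → J
  i=18: Z-A = 25 → Z
  i=19: W-V =  1 → B
  shifts repeat with period 7: PSGJZBC

PSGJZBC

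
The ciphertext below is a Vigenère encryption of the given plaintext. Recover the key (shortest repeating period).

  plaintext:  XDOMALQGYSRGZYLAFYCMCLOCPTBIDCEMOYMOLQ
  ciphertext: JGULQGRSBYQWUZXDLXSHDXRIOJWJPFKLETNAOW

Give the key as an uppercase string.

MDGZQVB

  i= 0: J-X = 12 → M
  i= 1: G-D =  3 → D
  i= 2: U-O =  6 → G
  i= 3: L-M = 25 → Z
  i= 4: Q-A = 16 → Q
  i= 5: G-L = 21 → V
  i= 6: R-Q =  1 → B
  i= 7: S-G = 12 → M
  i= 8: B-Y =  3 → D
  i= 9: Y-S =  6 → G
  i=10: Q-R = 25 → Z
  i=11: W-G = 16 → Q
  i=12: U-Z = 21 → V
  i=13: Z-Y =  1 → B
  i=14: X-L = 12 → M
  i=15: D-A =  3 → D
  i=16: L-F =  6 → G
  i=17: X-Y = 25 → Z
  i=18: S-C = 16 → Q
  i=19: H-M = 21 → V
  i=20: D-C =  1 → B
  i=21: X-L = 12 → M
  i=22: R-O =  3 → D
  i=23: I-C =  6 → G
  i=24: O-P = 25 → Z
  i=25: J-T = 16 → Q
  i=26: W-B = 21 → V
  i=27: J-I =  1 → B
  i=28: P-D = 12 → M
  i=29: F-C =  3 → D
  i=30: K-E =  6 → G
  i=31: L-M = 25 → Z
  i=32: E-O = 16 → Q
  i=33: T-Y = 21 → V
  i=34: N-M =  1 → B
  i=35: A-O = 12 → M
  i=36: O-L =  3 → D
  i=37: W-Q =  6 → G
  shifts repeat with period 7: MDGZQVB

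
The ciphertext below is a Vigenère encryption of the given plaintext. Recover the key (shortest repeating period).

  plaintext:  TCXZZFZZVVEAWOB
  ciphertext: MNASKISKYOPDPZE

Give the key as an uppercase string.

  i= 0: M-T = 19 → T
  i= 1: N-C = 11 → L
  i= 2: A-X =  3 → D
  i= 3: S-Z = 19 → T
  i= 4: K-Z = 11 → L
  i= 5: I-F =  3 → D
  i= 6: S-Z = 19 → T
  i= 7: K-Z = 11 → L
  i= 8: Y-V =  3 → D
  i= 9: O-V = 19 → T
  i=10: P-E = 11 → L
  i=11: D-A =  3 → D
  i=12: P-W = 19 → T
  i=13: Z-O = 11 → L
  i=14: E-B =  3 → D
  shifts repeat with period 3: TLD

TLD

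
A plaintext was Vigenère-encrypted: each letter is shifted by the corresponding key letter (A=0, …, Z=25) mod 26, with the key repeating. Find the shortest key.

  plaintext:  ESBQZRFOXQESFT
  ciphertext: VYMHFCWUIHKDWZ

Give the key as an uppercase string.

  i= 0: V-E = 17 → R
  i= 1: Y-S =  6 → G
  i= 2: M-B = 11 → L
  i= 3: H-Q = 17 → R
  i= 4: F-Z =  6 → G
  i= 5: C-R = 11 → L
  i= 6: W-F = 17 → R
  i= 7: U-O =  6 → G
  i= 8: I-X = 11 → L
  i= 9: H-Q = 17 → R
  i=10: K-E =  6 → G
  i=11: D-S = 11 → L
  i=12: W-F = 17 → R
  i=13: Z-T =  6 → G
  shifts repeat with period 3: RGL

RGL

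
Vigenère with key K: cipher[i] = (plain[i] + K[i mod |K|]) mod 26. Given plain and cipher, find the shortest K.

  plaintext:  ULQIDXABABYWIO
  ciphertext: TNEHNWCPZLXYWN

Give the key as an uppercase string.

  i= 0: T-U = 25 → Z
  i= 1: N-L =  2 → C
  i= 2: E-Q = 14 → O
  i= 3: H-I = 25 → Z
  i= 4: N-D = 10 → K
  i= 5: W-X = 25 → Z
  i= 6: C-A =  2 → C
  i= 7: P-B = 14 → O
  i= 8: Z-A = 25 → Z
  i= 9: L-B = 10 → K
  i=10: X-Y = 25 → Z
  i=11: Y-W =  2 → C
  i=12: W-I = 14 → O
  i=13: N-O = 25 → Z
  shifts repeat with period 5: ZCOZK

ZCOZK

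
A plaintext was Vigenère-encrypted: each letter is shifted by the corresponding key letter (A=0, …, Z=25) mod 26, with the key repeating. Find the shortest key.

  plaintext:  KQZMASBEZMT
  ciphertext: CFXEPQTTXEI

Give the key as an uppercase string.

  i= 0: C-K = 18 → S
  i= 1: F-Q = 15 → P
  i= 2: X-Z = 24 → Y
  i= 3: E-M = 18 → S
  i= 4: P-A = 15 → P
  i= 5: Q-S = 24 → Y
  i= 6: T-B = 18 → S
  i= 7: T-E = 15 → P
  i= 8: X-Z = 24 → Y
  i= 9: E-M = 18 → S
  i=10: I-T = 15 → P
  shifts repeat with period 3: SPY

SPY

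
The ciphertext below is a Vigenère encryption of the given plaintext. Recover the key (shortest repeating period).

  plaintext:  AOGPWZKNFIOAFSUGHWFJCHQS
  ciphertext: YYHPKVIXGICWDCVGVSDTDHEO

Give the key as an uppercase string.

YKBAOW

  i= 0: Y-A = 24 → Y
  i= 1: Y-O = 10 → K
  i= 2: H-G =  1 → B
  i= 3: P-P =  0 → A
  i= 4: K-W = 14 → O
  i= 5: V-Z = 22 → W
  i= 6: I-K = 24 → Y
  i= 7: X-N = 10 → K
  i= 8: G-F =  1 → B
  i= 9: I-I =  0 → A
  i=10: C-O = 14 → O
  i=11: W-A = 22 → W
  i=12: D-F = 24 → Y
  i=13: C-S = 10 → K
  i=14: V-U =  1 → B
  i=15: G-G =  0 → A
  i=16: V-H = 14 → O
  i=17: S-W = 22 → W
  i=18: D-F = 24 → Y
  i=19: T-J = 10 → K
  i=20: D-C =  1 → B
  i=21: H-H =  0 → A
  i=22: E-Q = 14 → O
  i=23: O-S = 22 → W
  shifts repeat with period 6: YKBAOW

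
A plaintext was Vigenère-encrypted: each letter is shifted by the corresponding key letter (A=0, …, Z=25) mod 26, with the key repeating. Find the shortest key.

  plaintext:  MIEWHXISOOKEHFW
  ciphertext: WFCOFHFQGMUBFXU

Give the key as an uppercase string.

  i= 0: W-M = 10 → K
  i= 1: F-I = 23 → X
  i= 2: C-E = 24 → Y
  i= 3: O-W = 18 → S
  i= 4: F-H = 24 → Y
  i= 5: H-X = 10 → K
  i= 6: F-I = 23 → X
  i= 7: Q-S = 24 → Y
  i= 8: G-O = 18 → S
  i= 9: M-O = 24 → Y
  i=10: U-K = 10 → K
  i=11: B-E = 23 → X
  i=12: F-H = 24 → Y
  i=13: X-F = 18 → S
  i=14: U-W = 24 → Y
  shifts repeat with period 5: KXYSY

KXYSY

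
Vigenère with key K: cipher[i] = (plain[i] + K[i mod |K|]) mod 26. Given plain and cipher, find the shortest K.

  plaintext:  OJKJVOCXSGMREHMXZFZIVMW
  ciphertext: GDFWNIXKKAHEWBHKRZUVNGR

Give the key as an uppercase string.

SUVN

  i= 0: G-O = 18 → S
  i= 1: D-J = 20 → U
  i= 2: F-K = 21 → V
  i= 3: W-J = 13 → N
  i= 4: N-V = 18 → S
  i= 5: I-O = 20 → U
  i= 6: X-C = 21 → V
  i= 7: K-X = 13 → N
  i= 8: K-S = 18 → S
  i= 9: A-G = 20 → U
  i=10: H-M = 21 → V
  i=11: E-R = 13 → N
  i=12: W-E = 18 → S
  i=13: B-H = 20 → U
  i=14: H-M = 21 → V
  i=15: K-X = 13 → N
  i=16: R-Z = 18 → S
  i=17: Z-F = 20 → U
  i=18: U-Z = 21 → V
  i=19: V-I = 13 → N
  i=20: N-V = 18 → S
  i=21: G-M = 20 → U
  i=22: R-W = 21 → V
  shifts repeat with period 4: SUVN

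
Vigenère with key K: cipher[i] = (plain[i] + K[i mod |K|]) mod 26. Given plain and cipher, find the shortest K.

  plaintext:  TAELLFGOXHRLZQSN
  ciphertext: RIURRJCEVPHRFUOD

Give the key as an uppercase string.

  i= 0: R-T = 24 → Y
  i= 1: I-A =  8 → I
  i= 2: U-E = 16 → Q
  i= 3: R-L =  6 → G
  i= 4: R-L =  6 → G
  i= 5: J-F =  4 → E
  i= 6: C-G = 22 → W
  i= 7: E-O = 16 → Q
  i= 8: V-X = 24 → Y
  i= 9: P-H =  8 → I
  i=10: H-R = 16 → Q
  i=11: R-L =  6 → G
  i=12: F-Z =  6 → G
  i=13: U-Q =  4 → E
  i=14: O-S = 22 → W
  i=15: D-N = 16 → Q
  shifts repeat with period 8: YIQGGEWQ

YIQGGEWQ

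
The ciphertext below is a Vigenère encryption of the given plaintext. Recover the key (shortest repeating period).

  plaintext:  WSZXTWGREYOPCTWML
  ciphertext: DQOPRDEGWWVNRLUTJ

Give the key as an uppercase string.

  i= 0: D-W =  7 → H
  i= 1: Q-S = 24 → Y
  i= 2: O-Z = 15 → P
  i= 3: P-X = 18 → S
  i= 4: R-T = 24 → Y
  i= 5: D-W =  7 → H
  i= 6: E-G = 24 → Y
  i= 7: G-R = 15 → P
  i= 8: W-E = 18 → S
  i= 9: W-Y = 24 → Y
  i=10: V-O =  7 → H
  i=11: N-P = 24 → Y
  i=12: R-C = 15 → P
  i=13: L-T = 18 → S
  i=14: U-W = 24 → Y
  i=15: T-M =  7 → H
  i=16: J-L = 24 → Y
  shifts repeat with period 5: HYPSY

HYPSY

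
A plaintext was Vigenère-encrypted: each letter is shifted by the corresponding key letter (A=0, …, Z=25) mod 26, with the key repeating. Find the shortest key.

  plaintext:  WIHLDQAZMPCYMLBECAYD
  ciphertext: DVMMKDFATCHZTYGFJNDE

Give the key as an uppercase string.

  i= 0: D-W =  7 → H
  i= 1: V-I = 13 → N
  i= 2: M-H =  5 → F
  i= 3: M-L =  1 → B
  i= 4: K-D =  7 → H
  i= 5: D-Q = 13 → N
  i= 6: F-A =  5 → F
  i= 7: A-Z =  1 → B
  i= 8: T-M =  7 → H
  i= 9: C-P = 13 → N
  i=10: H-C =  5 → F
  i=11: Z-Y =  1 → B
  i=12: T-M =  7 → H
  i=13: Y-L = 13 → N
  i=14: G-B =  5 → F
  i=15: F-E =  1 → B
  i=16: J-C =  7 → H
  i=17: N-A = 13 → N
  i=18: D-Y =  5 → F
  i=19: E-D =  1 → B
  shifts repeat with period 4: HNFB

HNFB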